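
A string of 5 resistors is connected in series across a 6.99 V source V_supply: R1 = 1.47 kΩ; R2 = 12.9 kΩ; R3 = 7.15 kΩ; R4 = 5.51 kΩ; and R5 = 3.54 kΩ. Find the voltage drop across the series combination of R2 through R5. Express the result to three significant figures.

V ≈ 6.65 V

ΣR = 1.47 + 12.9 + 7.15 + 5.51 + 3.54 = 30.57 kΩ.
R_{R2..R5} = 12.9 + 7.15 + 5.51 + 3.54 = 29.10 kΩ.
By the voltage-divider rule, V = 6.99 × 29.10/30.57 = 6.654 V.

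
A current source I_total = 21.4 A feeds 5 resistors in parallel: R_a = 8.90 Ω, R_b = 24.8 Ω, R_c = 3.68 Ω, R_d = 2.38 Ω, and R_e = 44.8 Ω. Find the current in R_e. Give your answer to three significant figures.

Total conductance ΣG = 1/8.90 + 1/24.8 + 1/3.68 + 1/2.38 + 1/44.8 = 0.8669 (units of 1/Ω).
By the current-divider rule, I = I_total · G_k/ΣG = 21.4 × 0.02575 = 0.5510 A.

I ≈ 0.551 A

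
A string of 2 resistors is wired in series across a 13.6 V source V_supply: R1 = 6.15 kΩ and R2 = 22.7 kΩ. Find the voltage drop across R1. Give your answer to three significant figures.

Total series resistance ΣR = 6.15 + 22.7 = 28.85 kΩ.
By the voltage-divider rule, V = 13.6 × 6.150/28.85 = 2.899 V.

V ≈ 2.90 V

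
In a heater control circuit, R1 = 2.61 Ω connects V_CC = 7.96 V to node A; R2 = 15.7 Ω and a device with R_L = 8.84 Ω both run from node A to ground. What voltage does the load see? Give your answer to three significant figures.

R2 ‖ R_L = (15.7 × 8.84)/(15.7 + 8.84) = 5.656 Ω.
Then V_out = V_CC · R2'/(R1 + R2') = 7.96 × 5.656/8.266 = 5.446 V.
(Unloaded it would be 6.83 V; the load pulls it down.)

V_out ≈ 5.45 V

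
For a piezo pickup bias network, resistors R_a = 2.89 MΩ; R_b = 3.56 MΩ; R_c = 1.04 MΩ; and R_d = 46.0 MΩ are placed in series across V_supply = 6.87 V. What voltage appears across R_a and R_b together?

V ≈ 0.828 V

Total series resistance ΣR = 2.89 + 3.56 + 1.04 + 46.0 = 53.49 MΩ.
R_{R_a..R_b} = 2.89 + 3.56 = 6.450 MΩ.
V = V_supply · R/ΣR = 6.87 × 0.1206 = 0.8284 V.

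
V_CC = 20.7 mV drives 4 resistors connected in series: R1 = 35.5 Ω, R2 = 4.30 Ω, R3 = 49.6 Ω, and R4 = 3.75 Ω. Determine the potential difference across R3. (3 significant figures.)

V ≈ 11.0 mV

Total series resistance ΣR = 35.5 + 4.30 + 49.6 + 3.75 = 93.15 Ω.
By the voltage-divider rule, V = 20.7 × 49.60/93.15 = 11.02 mV.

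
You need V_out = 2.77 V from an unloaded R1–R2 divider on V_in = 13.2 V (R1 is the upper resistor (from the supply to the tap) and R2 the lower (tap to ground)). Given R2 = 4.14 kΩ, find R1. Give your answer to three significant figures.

V_out/V_in = R2/(R1+R2) = 0.2098.
R1 = R2·(1/k − 1) = 4.14 × 3.765 = 15.59 kΩ.

R1 ≈ 15.6 kΩ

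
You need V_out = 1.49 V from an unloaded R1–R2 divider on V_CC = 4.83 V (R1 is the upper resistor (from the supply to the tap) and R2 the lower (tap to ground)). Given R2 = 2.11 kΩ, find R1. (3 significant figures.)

Required fraction k = V_out/V_CC = 0.3085.
Rearranging, R1 = R2·(1−k)/k = 2.11 × 2.242 = 4.730 kΩ.

R1 ≈ 4.73 kΩ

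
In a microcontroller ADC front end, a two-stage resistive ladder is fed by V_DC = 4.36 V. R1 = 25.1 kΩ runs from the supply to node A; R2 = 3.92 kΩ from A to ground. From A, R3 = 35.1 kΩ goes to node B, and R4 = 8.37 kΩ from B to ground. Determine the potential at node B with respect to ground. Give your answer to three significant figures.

V_B ≈ 0.105 V

Looking into the second stage from A: R3 + R4 = 43.47 kΩ appears in parallel with R2.
R2 ‖ (R3+R4) = 3.596 kΩ.
So V_A = 4.36 × 0.1253 = 0.5463 V.
Then the unloaded second divider: V_B = V_A × R4/(R3+R4) = 0.5463 × 0.1925 = 0.1052 V.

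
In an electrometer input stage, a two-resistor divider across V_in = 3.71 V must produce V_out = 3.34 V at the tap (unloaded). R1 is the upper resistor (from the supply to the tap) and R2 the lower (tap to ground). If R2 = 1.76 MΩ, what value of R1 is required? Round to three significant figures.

Required fraction k = V_out/V_in = 0.9003.
So R1 = R2 · (V_in/V_out − 1) = 1.76 × (3.71/3.34 − 1) = 1.76 × 0.1108 = 0.1950 MΩ.

R1 ≈ 0.195 MΩ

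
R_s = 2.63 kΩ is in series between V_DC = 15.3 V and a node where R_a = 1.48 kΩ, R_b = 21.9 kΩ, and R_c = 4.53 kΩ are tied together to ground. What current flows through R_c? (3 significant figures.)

I ≈ 0.971 mA

Combine the parallel branches: R_p = (1/1.48 + 1/21.9 + 1/4.53)⁻¹ = 1.061 kΩ.
Node voltage V_A = V_DC · R_p/(R_s + R_p) = 15.3 × 0.2875 = 4.399 V.
Branch current I = V_A/R_c = 4.399/4.53 = 0.9712 mA.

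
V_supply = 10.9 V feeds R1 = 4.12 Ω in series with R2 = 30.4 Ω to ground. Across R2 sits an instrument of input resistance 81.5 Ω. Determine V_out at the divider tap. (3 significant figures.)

R2 ‖ R_L = (30.4 × 81.5)/(30.4 + 81.5) = 22.14 Ω.
Then V_out = V_supply · R2'/(R1 + R2') = 10.9 × 22.14/26.26 = 9.190 V.

V_out ≈ 9.19 V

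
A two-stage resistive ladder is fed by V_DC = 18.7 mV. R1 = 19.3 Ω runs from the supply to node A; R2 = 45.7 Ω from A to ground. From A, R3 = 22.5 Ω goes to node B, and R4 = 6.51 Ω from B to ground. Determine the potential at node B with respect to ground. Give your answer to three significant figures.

V_B ≈ 2.01 mV

The second stage (R3 + R4 = 29.01 Ω) loads node A in parallel with R2.
R2 ‖ (R3+R4) = 17.75 Ω.
V_A = 18.7 × 17.75/(19.3 + 17.75) = 8.958 mV.
Stage 2 is unloaded, so V_B = V_A · R4/(R3+R4) = 8.958 × 6.51/29.01 = 2.010 mV.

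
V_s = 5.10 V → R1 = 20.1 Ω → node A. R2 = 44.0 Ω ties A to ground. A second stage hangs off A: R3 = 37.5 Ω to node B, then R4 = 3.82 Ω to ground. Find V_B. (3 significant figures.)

The second stage (R3 + R4 = 41.32 Ω) loads node A in parallel with R2.
R2 ‖ (R3+R4) = 21.31 Ω.
V_A = 5.10 × 21.31/(20.1 + 21.31) = 2.624 V.
V_B = V_A × 0.09245 = 0.2426 V.

V_B ≈ 0.243 V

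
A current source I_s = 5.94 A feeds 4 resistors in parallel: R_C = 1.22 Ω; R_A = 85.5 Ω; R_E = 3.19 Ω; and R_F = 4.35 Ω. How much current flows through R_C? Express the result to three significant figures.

I ≈ 3.54 A

Total conductance ΣG = 1/1.22 + 1/85.5 + 1/3.19 + 1/4.35 = 1.375 (units of 1/Ω).
R_C takes the fraction G_k/ΣG = 0.8197/1.375 = 0.5962, so I = 5.94 × 0.5962 = 3.542 A.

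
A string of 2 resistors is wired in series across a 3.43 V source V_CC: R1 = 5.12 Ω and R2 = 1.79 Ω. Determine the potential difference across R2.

V ≈ 0.889 V

Total series resistance ΣR = 5.12 + 1.79 = 6.910 Ω.
Voltage divider: V = V_CC · (1.790 / 6.910) = 3.43 × 0.2590 = 0.8885 V.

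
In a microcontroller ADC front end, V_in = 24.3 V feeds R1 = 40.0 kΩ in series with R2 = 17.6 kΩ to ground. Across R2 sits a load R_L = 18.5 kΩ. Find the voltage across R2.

First combine the lower leg with the load: R2 ‖ R_L = 9.019 kΩ.
Then V_out = V_in · R2'/(R1 + R2') = 24.3 × 9.019/49.02 = 4.471 V.
(Unloaded it would be 7.43 V; the load pulls it down.)

V_out ≈ 4.47 V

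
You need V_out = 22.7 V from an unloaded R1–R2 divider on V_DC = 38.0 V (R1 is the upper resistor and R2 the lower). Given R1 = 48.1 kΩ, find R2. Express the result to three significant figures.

V_out/V_DC = R2/(R1+R2) = 0.5974.
R2 = R1 · 0.5974/(1 − 0.5974) = 71.36 kΩ.

R2 ≈ 71.4 kΩ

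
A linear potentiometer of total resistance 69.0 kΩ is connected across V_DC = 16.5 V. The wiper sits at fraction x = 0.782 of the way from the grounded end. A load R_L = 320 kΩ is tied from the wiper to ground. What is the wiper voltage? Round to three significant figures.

V_out ≈ 12.4 V

The pot divides into 15.04 kΩ above the wiper and 53.96 kΩ below.
R_L loads the lower segment: effective lower R = 46.17 kΩ.
Loaded-divider output: V_out = 16.5 × 0.7543 = 12.45 V.
(Unloaded: V_out = x·V_DC = 12.9 V.)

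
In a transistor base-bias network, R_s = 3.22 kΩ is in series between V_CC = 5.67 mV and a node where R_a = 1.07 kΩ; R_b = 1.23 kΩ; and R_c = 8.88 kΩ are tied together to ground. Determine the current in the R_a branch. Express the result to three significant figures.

I ≈ 0.758 µA

Combine the parallel branches: R_p = (1/1.07 + 1/1.23 + 1/8.88)⁻¹ = 0.5376 kΩ.
Node voltage V_A = V_CC · R_p/(R_s + R_p) = 5.67 × 0.1431 = 0.8112 mV.
Branch current I = V_A/R_a = 0.8112/1.07 = 0.7581 µA.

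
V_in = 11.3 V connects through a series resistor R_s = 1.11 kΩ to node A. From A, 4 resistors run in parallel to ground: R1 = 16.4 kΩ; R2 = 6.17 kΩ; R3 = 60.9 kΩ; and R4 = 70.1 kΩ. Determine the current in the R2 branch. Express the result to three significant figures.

I ≈ 1.43 mA

Equivalent of the parallel group: R_p = 3.941 kΩ.
Node voltage V_A = V_in · R_p/(R_s + R_p) = 11.3 × 0.7802 = 8.817 V.
Branch current I = V_A/R2 = 8.817/6.17 = 1.429 mA.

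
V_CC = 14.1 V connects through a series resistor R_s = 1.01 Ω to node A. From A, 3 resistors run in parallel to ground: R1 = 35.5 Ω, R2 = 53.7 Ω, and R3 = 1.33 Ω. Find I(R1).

Combine the parallel branches: R_p = (1/35.5 + 1/53.7 + 1/1.33)⁻¹ = 1.252 Ω.
V_A by voltage divider: V_A = 14.1 × 1.252/(1.01 + 1.252) = 7.804 V.
Branch current I = V_A/R1 = 7.804/35.5 = 0.2198 A.

I ≈ 0.220 A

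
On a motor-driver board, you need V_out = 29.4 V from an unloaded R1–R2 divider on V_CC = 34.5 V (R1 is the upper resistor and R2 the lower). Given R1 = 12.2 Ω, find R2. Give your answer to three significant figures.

R2 ≈ 70.3 Ω

Required fraction k = V_out/V_CC = 0.8522.
So R2 = R1 · V_out/(V_CC − V_out) = 12.2 × 29.4/(34.5 − 29.4) = 12.2 × 5.765 = 70.33 Ω.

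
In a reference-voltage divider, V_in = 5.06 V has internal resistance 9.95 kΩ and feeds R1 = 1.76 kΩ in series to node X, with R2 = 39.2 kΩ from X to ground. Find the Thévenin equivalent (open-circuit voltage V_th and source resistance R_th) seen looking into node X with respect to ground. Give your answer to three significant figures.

R1' = 9.95 + 1.76 = 11.71 kΩ (source resistance + R1).
Open-circuit (no load on X): V_th = V_in · R2/(R1' + R2) = 5.06 × 39.2/(11.71 + 39.2) = 3.896 V.
Looking into X with the source shorted: R_th = R1'·R2/(R1'+R2) = 11.71 × 39.2/50.91 = 9.017 kΩ.

V_th ≈ 3.90 V, R_th ≈ 9.02 kΩ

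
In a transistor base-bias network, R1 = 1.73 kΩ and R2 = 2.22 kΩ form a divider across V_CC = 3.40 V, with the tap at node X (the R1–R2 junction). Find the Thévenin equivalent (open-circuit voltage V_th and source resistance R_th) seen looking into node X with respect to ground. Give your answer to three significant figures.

V_th ≈ 1.91 V, R_th ≈ 0.972 kΩ

V_th is the unloaded tap voltage: V_CC · R2/(R1+R2) = 3.40 × 0.5620 = 1.911 V.
With V_CC suppressed (replaced by a short), R_th = R1 ‖ R2 = (1.730 × 2.22)/(1.730 + 2.22) = 0.9723 kΩ.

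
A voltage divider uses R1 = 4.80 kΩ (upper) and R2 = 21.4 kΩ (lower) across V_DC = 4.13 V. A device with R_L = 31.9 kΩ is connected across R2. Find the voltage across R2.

V_out ≈ 3.00 V

The load sits in parallel with R2, giving an effective lower resistance R2' = R2·R_L/(R2+R_L) = 12.81 kΩ.
Now apply the divider: V_out = 4.13 × 0.7274 = 3.004 V.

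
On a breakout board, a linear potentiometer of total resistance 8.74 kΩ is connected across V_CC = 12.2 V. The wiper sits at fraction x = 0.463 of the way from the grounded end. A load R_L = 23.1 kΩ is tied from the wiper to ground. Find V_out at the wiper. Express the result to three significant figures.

V_out ≈ 5.16 V

The pot divides into 4.693 kΩ above the wiper and 4.047 kΩ below.
Lower segment in parallel with the load: 4.047 ‖ 23.1 = 3.443 kΩ.
V_out = 12.2 × 3.443/(4.693 + 3.443) = 5.163 V.
(Unloaded: V_out = x·V_CC = 5.65 V.)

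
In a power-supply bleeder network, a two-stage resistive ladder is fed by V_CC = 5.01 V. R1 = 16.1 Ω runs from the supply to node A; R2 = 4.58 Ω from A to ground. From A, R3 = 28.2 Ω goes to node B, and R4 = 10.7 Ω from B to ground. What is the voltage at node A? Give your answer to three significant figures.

V_A ≈ 1.02 V

Node A sees R2 in parallel with the series input of stage 2, R3 + R4 = 38.90 Ω.
R2 ‖ (R3+R4) = 4.098 Ω.
So V_A = 5.01 × 0.2029 = 1.016 V.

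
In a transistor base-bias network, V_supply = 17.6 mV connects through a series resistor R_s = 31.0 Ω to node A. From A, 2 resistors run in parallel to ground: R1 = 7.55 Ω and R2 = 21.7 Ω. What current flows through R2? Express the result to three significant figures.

I ≈ 0.124 mA

Equivalent of the parallel group: R_p = 5.601 Ω.
Node voltage V_A = V_supply · R_p/(R_s + R_p) = 17.6 × 0.1530 = 2.693 mV.
Branch current I = V_A/R2 = 2.693/21.7 = 0.1241 mA.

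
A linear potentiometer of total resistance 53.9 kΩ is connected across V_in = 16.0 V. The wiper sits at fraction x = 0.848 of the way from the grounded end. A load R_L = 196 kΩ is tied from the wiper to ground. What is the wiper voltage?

V_out ≈ 13.1 V

Lower segment x·R_p = 45.71 kΩ; upper segment (1−x)·R_p = 8.193 kΩ.
Lower segment in parallel with the load: 45.71 ‖ 196 = 37.06 kΩ.
Loaded-divider output: V_out = 16.0 × 0.8190 = 13.10 V.
(Unloaded: V_out = x·V_in = 13.6 V.)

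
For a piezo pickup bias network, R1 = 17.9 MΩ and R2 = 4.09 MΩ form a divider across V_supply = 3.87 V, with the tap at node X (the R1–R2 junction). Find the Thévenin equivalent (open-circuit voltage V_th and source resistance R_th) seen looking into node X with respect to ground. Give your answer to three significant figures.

Open-circuit (no load on X): V_th = V_supply · R2/(R1 + R2) = 3.87 × 4.09/(17.90 + 4.09) = 0.7198 V.
Zeroing V_supply shorts the top of R1 to ground, so R_th = R1 ‖ R2 = 3.329 MΩ.

V_th ≈ 0.720 V, R_th ≈ 3.33 MΩ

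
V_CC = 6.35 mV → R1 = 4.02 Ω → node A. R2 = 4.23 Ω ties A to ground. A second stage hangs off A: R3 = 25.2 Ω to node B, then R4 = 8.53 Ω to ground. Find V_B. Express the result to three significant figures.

The second stage (R3 + R4 = 33.73 Ω) loads node A in parallel with R2.
Effective lower resistance at A: R2 ‖ 33.73 = 3.759 Ω.
V_A = 6.35 × 3.759/(4.02 + 3.759) = 3.068 mV.
Then the unloaded second divider: V_B = V_A × R4/(R3+R4) = 3.068 × 0.2529 = 0.7759 mV.

V_B ≈ 0.776 mV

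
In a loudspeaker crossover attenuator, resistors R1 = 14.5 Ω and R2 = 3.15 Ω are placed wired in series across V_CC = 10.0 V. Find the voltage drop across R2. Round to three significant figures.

Series total: ΣR = 14.5 + 3.15 = 17.65 Ω.
By the voltage-divider rule, V = 10.0 × 3.150/17.65 = 1.785 V.

V ≈ 1.78 V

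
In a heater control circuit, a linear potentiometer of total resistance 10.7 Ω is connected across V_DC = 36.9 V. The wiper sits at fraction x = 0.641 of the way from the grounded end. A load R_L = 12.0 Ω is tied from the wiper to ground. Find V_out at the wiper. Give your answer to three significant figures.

Split the track: R_lower = x·R_p = 6.859 Ω, R_upper = (1−x)·R_p = 3.841 Ω.
Lower segment in parallel with the load: 6.859 ‖ 12.0 = 4.364 Ω.
Loaded-divider output: V_out = 36.9 × 0.5319 = 19.63 V.
(Unloaded: V_out = x·V_DC = 23.7 V.)

V_out ≈ 19.6 V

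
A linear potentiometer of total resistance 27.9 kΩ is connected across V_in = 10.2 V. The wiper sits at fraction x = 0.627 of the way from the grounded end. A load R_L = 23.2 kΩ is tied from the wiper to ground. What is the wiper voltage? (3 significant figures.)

V_out ≈ 4.99 V

The pot divides into 10.41 kΩ above the wiper and 17.49 kΩ below.
(x·R_p) ‖ R_L = 9.973 kΩ.
V_out = 10.2 × 9.973/(10.41 + 9.973) = 4.992 V.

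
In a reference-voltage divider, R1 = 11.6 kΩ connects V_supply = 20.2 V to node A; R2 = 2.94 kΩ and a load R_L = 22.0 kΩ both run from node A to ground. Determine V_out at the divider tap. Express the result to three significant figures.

V_out ≈ 3.69 V

First combine the lower leg with the load: R2 ‖ R_L = 2.593 kΩ.
Then V_out = V_supply · R2'/(R1 + R2') = 20.2 × 2.593/14.19 = 3.691 V.
(Unloaded it would be 4.08 V; the load pulls it down.)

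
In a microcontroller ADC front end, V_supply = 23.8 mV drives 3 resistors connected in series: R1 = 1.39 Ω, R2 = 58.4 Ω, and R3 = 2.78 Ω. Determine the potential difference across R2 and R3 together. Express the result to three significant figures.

Total series resistance ΣR = 1.39 + 58.4 + 2.78 = 62.57 Ω.
R_{R2..R3} = 58.4 + 2.78 = 61.18 Ω.
Voltage divider: V = V_supply · (61.18 / 62.57) = 23.8 × 0.9778 = 23.27 mV.

V ≈ 23.3 mV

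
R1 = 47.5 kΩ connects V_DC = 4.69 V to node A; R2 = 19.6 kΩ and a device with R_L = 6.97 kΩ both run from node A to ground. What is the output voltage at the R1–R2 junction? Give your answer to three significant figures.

V_out ≈ 0.458 V

The load sits in parallel with R2, giving an effective lower resistance R2' = R2·R_L/(R2+R_L) = 5.142 kΩ.
Now apply the divider: V_out = 4.69 × 0.09767 = 0.4581 V.
(Unloaded it would be 1.37 V; the load pulls it down.)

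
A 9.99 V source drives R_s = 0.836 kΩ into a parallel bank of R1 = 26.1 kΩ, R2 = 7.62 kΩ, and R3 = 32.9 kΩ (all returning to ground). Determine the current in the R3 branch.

Combine the parallel branches: R_p = (1/26.1 + 1/7.62 + 1/32.9)⁻¹ = 5.001 kΩ.
V_A by voltage divider: V_A = 9.99 × 5.001/(0.836 + 5.001) = 8.559 V.
I(R3) = V_A / R3 = 8.559/32.9 = 0.2602 mA.

I ≈ 0.260 mA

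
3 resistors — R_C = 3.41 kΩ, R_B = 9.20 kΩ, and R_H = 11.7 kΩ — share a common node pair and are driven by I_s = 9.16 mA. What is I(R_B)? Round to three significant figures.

I ≈ 2.04 mA

Conductances: ΣG = 1/3.41 + 1/9.20 + 1/11.7 = 0.4874 (1/kΩ).
R_B takes the fraction G_k/ΣG = 0.1087/0.4874 = 0.2230, so I = 9.16 × 0.2230 = 2.043 mA.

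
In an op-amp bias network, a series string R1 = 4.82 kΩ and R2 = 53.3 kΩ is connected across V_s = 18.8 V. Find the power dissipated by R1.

P ≈ 0.504 mW

Series current I = V_s/ΣR = 18.8/58.12 = 0.3235 mA.
P(R1) = I²·R1 = (0.3235)² × 4.82 = 0.5043 mW.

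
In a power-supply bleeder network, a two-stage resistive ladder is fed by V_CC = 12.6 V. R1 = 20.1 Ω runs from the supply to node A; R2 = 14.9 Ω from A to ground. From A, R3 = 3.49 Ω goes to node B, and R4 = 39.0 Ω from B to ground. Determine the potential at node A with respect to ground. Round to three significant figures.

V_A ≈ 4.46 V

Node A sees R2 in parallel with the series input of stage 2, R3 + R4 = 42.49 Ω.
R2 ‖ (R3+R4) = 11.03 Ω.
First divider: V_A = V_CC · 11.03/(20.1 + 11.03) = 4.465 V.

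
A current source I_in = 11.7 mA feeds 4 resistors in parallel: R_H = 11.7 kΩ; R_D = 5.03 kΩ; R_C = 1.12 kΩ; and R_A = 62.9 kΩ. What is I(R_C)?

I ≈ 8.76 mA

Conductances: ΣG = 1/11.7 + 1/5.03 + 1/1.12 + 1/62.9 = 1.193 (1/kΩ).
Current divider: I(R_C) = I_in · G_k/ΣG = 11.7 × (0.8929/1.193) = 11.7 × 0.7484 = 8.756 mA.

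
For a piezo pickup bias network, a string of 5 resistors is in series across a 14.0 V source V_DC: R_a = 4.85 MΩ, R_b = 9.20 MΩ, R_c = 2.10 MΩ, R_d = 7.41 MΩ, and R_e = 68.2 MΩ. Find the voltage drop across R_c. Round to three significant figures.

V ≈ 0.320 V

Series total: ΣR = 4.85 + 9.20 + 2.10 + 7.41 + 68.2 = 91.76 MΩ.
Voltage divider: V = V_DC · (2.100 / 91.76) = 14.0 × 0.02289 = 0.3204 V.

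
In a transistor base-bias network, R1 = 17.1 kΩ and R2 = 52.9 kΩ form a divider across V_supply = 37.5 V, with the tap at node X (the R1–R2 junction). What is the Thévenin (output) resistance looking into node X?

Looking into X with the source shorted: R_th = R1·R2/(R1+R2) = 17.10 × 52.9/70.00 = 12.92 kΩ.

R_th ≈ 12.9 kΩ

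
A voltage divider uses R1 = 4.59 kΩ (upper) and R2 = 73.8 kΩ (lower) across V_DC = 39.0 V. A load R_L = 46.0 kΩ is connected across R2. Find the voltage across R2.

V_out ≈ 33.6 V

First combine the lower leg with the load: R2 ‖ R_L = 28.34 kΩ.
Now apply the divider: V_out = 39.0 × 0.8606 = 33.56 V.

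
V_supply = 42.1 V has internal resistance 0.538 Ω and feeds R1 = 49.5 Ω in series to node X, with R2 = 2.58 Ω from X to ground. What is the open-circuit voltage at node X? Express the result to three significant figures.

R1' = 0.538 + 49.5 = 50.04 Ω (source resistance + R1).
With X open, the divider is unloaded: V_th = 42.1 × 2.58/52.62 = 2.064 V.

V_th ≈ 2.06 V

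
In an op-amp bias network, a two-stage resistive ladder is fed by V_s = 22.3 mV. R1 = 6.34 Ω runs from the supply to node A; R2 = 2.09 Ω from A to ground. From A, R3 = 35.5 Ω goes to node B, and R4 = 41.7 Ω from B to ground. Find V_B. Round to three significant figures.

V_B ≈ 2.93 mV

Looking into the second stage from A: R3 + R4 = 77.20 Ω appears in parallel with R2.
R2 ‖ (R3+R4) = 2.035 Ω.
First divider: V_A = V_s · 2.035/(6.34 + 2.035) = 5.418 mV.
V_B = V_A × 0.5402 = 2.927 mV.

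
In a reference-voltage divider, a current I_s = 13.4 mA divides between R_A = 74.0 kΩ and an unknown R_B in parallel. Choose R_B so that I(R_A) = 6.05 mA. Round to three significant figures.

Two-branch current divider: I_A = I_s · R_B/(R_A + R_B).
6.05/13.4 = R_B/(R_A + R_B) → R_B = R_A · (0.4515)/(1 − 0.4515) = 74.0 × 0.8231 = 60.91 kΩ.

R_B ≈ 60.9 kΩ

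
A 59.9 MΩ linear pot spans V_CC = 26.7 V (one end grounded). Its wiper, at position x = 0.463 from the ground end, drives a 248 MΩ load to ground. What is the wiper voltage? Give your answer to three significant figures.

V_out ≈ 11.7 V

Lower segment x·R_p = 27.73 MΩ; upper segment (1−x)·R_p = 32.17 MΩ.
(x·R_p) ‖ R_L = 24.94 MΩ.
V_out = 26.7 × 24.94/(32.17 + 24.94) = 11.66 V.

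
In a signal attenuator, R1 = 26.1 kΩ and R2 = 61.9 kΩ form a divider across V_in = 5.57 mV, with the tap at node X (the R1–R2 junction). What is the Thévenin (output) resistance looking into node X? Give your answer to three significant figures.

Zeroing V_in shorts the top of R1 to ground, so R_th = R1 ‖ R2 = 18.36 kΩ.

R_th ≈ 18.4 kΩ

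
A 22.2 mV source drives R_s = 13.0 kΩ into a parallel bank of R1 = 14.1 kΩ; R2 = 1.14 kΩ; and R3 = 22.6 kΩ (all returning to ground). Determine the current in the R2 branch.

Equivalent of the parallel group: R_p = 1.008 kΩ.
V_A by voltage divider: V_A = 22.2 × 1.008/(13.0 + 1.008) = 1.597 mV.
Branch current I = V_A/R2 = 1.597/1.14 = 1.401 µA.
(Check via current divider: I_total = 1.585 µA; share G_k/ΣG = 0.8839 → same result.)

I ≈ 1.40 µA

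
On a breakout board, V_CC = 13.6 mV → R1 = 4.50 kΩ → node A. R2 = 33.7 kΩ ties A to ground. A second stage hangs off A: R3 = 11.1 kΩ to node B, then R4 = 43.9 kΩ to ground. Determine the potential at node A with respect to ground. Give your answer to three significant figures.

Looking into the second stage from A: R3 + R4 = 55.00 kΩ appears in parallel with R2.
R2 ‖ (R3+R4) = 20.90 kΩ.
V_A = 13.6 × 20.90/(4.50 + 20.90) = 11.19 mV.

V_A ≈ 11.2 mV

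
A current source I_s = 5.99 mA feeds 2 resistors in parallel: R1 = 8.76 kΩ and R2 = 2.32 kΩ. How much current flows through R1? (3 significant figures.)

I ≈ 1.25 mA

For two parallel branches, I_k = I_s · (other R)/(sum of R).
So I = 5.99 × 2.32/11.08 = 1.254 mA.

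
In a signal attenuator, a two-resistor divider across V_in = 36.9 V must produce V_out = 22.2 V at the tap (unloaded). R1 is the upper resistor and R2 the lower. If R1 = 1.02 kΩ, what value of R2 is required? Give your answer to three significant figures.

R2 ≈ 1.54 kΩ

Required fraction k = V_out/V_in = 0.6016.
R2 = R1 · 0.6016/(1 − 0.6016) = 1.540 kΩ.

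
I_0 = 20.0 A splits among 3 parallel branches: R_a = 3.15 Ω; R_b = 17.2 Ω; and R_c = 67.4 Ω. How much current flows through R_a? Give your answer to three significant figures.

I ≈ 16.3 A

ΣG = 1/3.15 + 1/17.2 + 1/67.4 = 0.3904.
By the current-divider rule, I = I_0 · G_k/ΣG = 20.0 × 0.8131 = 16.26 A.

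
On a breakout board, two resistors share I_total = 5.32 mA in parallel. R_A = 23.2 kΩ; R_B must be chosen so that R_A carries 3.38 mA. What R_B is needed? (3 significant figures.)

The fraction through R_A equals R_B/(R_A+R_B).
3.38/5.32 = R_B/(R_A + R_B) → R_B = R_A · (0.6353)/(1 − 0.6353) = 23.2 × 1.742 = 40.42 kΩ.

R_B ≈ 40.4 kΩ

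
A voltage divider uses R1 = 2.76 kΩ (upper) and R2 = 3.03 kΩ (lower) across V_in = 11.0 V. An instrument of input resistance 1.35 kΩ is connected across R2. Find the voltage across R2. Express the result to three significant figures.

V_out ≈ 2.78 V

First combine the lower leg with the load: R2 ‖ R_L = 0.9339 kΩ.
Voltage divider with the loaded lower leg: V_out = 11.0 × 0.9339/(2.76 + 0.9339) = 11.0 × 0.2528 = 2.781 V.
(Unloaded it would be 5.76 V; the load pulls it down.)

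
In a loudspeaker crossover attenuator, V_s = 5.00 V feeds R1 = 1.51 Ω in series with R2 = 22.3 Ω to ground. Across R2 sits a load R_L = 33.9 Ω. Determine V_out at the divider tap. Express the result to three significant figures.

R2 ‖ R_L = (22.3 × 33.9)/(22.3 + 33.9) = 13.45 Ω.
Then V_out = V_s · R2'/(R1 + R2') = 5.00 × 13.45/14.96 = 4.495 V.

V_out ≈ 4.50 V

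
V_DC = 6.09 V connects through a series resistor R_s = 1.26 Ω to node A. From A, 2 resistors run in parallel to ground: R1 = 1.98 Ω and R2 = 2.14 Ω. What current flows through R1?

I ≈ 1.38 A

Equivalent of the parallel group: R_p = 1.028 Ω.
V_A = 6.09 × 1.028/2.288 = 2.737 V.
Branch current I = V_A/R1 = 2.737/1.98 = 1.382 A.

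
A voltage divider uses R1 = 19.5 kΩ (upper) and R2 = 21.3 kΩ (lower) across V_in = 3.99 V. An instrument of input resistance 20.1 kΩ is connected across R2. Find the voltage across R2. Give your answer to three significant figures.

V_out ≈ 1.38 V

R2 ‖ R_L = (21.3 × 20.1)/(21.3 + 20.1) = 10.34 kΩ.
Now apply the divider: V_out = 3.99 × 0.3465 = 1.383 V.
(Unloaded it would be 2.08 V; the load pulls it down.)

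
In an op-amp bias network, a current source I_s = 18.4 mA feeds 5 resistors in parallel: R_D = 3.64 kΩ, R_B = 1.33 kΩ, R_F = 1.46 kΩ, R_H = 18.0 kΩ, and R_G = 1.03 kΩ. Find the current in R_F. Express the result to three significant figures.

I ≈ 4.60 mA

Conductances: ΣG = 1/3.64 + 1/1.33 + 1/1.46 + 1/18.0 + 1/1.03 = 2.738 (1/kΩ).
R_F takes the fraction G_k/ΣG = 0.6849/2.738 = 0.2502, so I = 18.4 × 0.2502 = 4.603 mA.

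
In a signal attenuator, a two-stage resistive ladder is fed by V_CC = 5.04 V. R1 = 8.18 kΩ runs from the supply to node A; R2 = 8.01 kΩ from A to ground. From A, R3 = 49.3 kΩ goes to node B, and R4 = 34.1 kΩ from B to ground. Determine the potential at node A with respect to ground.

V_A ≈ 2.38 V

The second stage (R3 + R4 = 83.40 kΩ) loads node A in parallel with R2.
R2 ‖ (R3+R4) = 7.308 kΩ.
First divider: V_A = V_CC · 7.308/(8.18 + 7.308) = 2.378 V.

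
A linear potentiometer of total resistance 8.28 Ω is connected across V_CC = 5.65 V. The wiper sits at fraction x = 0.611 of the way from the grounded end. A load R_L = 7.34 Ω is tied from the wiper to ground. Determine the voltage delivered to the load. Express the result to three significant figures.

V_out ≈ 2.72 V

The pot divides into 3.221 Ω above the wiper and 5.059 Ω below.
R_L loads the lower segment: effective lower R = 2.995 Ω.
Loaded-divider output: V_out = 5.65 × 0.4818 = 2.722 V.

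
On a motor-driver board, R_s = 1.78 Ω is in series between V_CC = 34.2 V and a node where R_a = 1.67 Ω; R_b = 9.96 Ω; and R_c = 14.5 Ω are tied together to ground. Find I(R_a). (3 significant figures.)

Parallel bank: R_p = 1/(1/1.67 + 1/9.96 + 1/14.5) = 1.302 Ω.
V_A by voltage divider: V_A = 34.2 × 1.302/(1.78 + 1.302) = 14.45 V.
Branch current I = V_A/R_a = 14.45/1.67 = 8.651 A.

I ≈ 8.65 A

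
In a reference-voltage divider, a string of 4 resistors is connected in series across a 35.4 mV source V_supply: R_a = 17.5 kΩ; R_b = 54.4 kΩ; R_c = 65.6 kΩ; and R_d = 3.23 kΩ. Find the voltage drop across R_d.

Series total: ΣR = 17.5 + 54.4 + 65.6 + 3.23 = 140.7 kΩ.
By the voltage-divider rule, V = 35.4 × 3.230/140.7 = 0.8125 mV.

V ≈ 0.812 mV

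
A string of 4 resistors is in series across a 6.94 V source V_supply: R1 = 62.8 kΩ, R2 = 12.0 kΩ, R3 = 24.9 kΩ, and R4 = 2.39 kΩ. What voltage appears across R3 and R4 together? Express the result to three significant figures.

V ≈ 1.86 V

Total series resistance ΣR = 62.8 + 12.0 + 24.9 + 2.39 = 102.1 kΩ.
R_{R3..R4} = 24.9 + 2.39 = 27.29 kΩ.
Voltage divider: V = V_supply · (27.29 / 102.1) = 6.94 × 0.2673 = 1.855 V.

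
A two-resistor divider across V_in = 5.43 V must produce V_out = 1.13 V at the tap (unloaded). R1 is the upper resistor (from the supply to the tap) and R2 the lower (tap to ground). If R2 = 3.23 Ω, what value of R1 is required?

R1 ≈ 12.3 Ω

The divider ratio is R2/(R1+R2) = 1.13/5.43 = 0.2081.
So R1 = R2 · (V_in/V_out − 1) = 3.23 × (5.43/1.13 − 1) = 3.23 × 3.805 = 12.29 Ω.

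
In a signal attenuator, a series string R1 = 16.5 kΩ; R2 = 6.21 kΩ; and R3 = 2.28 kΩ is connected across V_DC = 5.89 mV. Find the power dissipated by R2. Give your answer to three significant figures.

P ≈ 0.345 nW

Series current I = V_DC/ΣR = 5.89/24.99 = 0.2357 µA.
V(R2) = I·R = 1.464 mV; P = V·I = 1.464 × 0.2357 = 0.3450 nW.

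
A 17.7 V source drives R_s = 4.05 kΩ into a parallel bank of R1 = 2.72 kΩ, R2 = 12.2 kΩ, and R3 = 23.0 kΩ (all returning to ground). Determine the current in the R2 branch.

Combine the parallel branches: R_p = (1/2.72 + 1/12.2 + 1/23.0)⁻¹ = 2.028 kΩ.
Node voltage V_A = V_s · R_p/(R_s + R_p) = 17.7 × 0.3337 = 5.906 V.
Branch current I = V_A/R2 = 5.906/12.2 = 0.4841 mA.
(Check via current divider: I_total = 2.912 mA; share G_k/ΣG = 0.1662 → same result.)

I ≈ 0.484 mA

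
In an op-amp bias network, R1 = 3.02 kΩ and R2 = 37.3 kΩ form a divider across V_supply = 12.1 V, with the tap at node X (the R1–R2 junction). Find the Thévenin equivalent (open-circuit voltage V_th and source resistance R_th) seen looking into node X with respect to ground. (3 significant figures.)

V_th ≈ 11.2 V, R_th ≈ 2.79 kΩ

With X open, the divider is unloaded: V_th = 12.1 × 37.3/40.32 = 11.19 V.
Looking into X with the source shorted: R_th = R1·R2/(R1+R2) = 3.020 × 37.3/40.32 = 2.794 kΩ.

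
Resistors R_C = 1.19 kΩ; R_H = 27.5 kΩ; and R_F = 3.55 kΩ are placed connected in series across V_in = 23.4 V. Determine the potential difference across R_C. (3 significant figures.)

Series total: ΣR = 1.19 + 27.5 + 3.55 = 32.24 kΩ.
Voltage divider: V = V_in · (1.190 / 32.24) = 23.4 × 0.03691 = 0.8637 V.

V ≈ 0.864 V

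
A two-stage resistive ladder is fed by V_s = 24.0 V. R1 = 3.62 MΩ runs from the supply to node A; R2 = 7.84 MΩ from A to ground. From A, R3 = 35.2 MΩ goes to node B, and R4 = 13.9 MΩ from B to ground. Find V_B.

V_B ≈ 4.42 V

The second stage (R3 + R4 = 49.10 MΩ) loads node A in parallel with R2.
Effective lower resistance at A: R2 ‖ 49.10 = 6.761 MΩ.
First divider: V_A = V_s · 6.761/(3.62 + 6.761) = 15.63 V.
Stage 2 is unloaded, so V_B = V_A · R4/(R3+R4) = 15.63 × 13.9/49.10 = 4.425 V.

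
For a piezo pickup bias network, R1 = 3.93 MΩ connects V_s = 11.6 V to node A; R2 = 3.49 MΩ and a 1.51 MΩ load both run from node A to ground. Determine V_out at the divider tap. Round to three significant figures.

First combine the lower leg with the load: R2 ‖ R_L = 1.054 MΩ.
Now apply the divider: V_out = 11.6 × 0.2115 = 2.453 V.
(Unloaded it would be 5.46 V; the load pulls it down.)

V_out ≈ 2.45 V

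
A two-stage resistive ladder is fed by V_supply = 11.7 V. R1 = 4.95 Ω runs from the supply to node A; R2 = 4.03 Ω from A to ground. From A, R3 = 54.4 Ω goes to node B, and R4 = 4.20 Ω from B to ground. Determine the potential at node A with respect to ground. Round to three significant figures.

V_A ≈ 5.06 V

The second stage (R3 + R4 = 58.60 Ω) loads node A in parallel with R2.
R2 ‖ (R3+R4) = 3.771 Ω.
V_A = 11.7 × 3.771/(4.95 + 3.771) = 5.059 V.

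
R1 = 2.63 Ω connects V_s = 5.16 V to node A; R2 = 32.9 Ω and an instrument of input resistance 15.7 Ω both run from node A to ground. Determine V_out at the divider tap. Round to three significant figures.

First combine the lower leg with the load: R2 ‖ R_L = 10.63 Ω.
Voltage divider with the loaded lower leg: V_out = 5.16 × 10.63/(2.63 + 10.63) = 5.16 × 0.8016 = 4.136 V.
(Unloaded it would be 4.78 V; the load pulls it down.)

V_out ≈ 4.14 V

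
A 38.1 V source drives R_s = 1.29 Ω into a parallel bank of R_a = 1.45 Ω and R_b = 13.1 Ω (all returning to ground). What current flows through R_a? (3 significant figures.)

Combine the parallel branches: R_p = (1/1.45 + 1/13.1)⁻¹ = 1.305 Ω.
Node voltage V_A = V_s · R_p/(R_s + R_p) = 38.1 × 0.5030 = 19.16 V.
I(R_a) = V_A / R_a = 19.16/1.45 = 13.22 A.
(Check via current divider: I_total = 14.68 A; share G_k/ΣG = 0.9003 → same result.)

I ≈ 13.2 A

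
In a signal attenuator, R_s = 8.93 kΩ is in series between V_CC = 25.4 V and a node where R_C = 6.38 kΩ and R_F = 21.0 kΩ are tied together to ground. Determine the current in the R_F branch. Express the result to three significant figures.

I ≈ 0.428 mA

Equivalent of the parallel group: R_p = 4.893 kΩ.
Node voltage V_A = V_CC · R_p/(R_s + R_p) = 25.4 × 0.3540 = 8.991 V.
Branch current I = V_A/R_F = 8.991/21.0 = 0.4282 mA.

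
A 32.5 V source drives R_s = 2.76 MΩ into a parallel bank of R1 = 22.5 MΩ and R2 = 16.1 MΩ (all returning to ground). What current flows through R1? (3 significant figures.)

Parallel bank: R_p = 1/(1/22.5 + 1/16.1) = 9.385 MΩ.
V_A by voltage divider: V_A = 32.5 × 9.385/(2.76 + 9.385) = 25.11 V.
Branch current I = V_A/R1 = 25.11/22.5 = 1.116 µA.
(Check via current divider: I_total = 2.676 µA; share G_k/ΣG = 0.4171 → same result.)

I ≈ 1.12 µA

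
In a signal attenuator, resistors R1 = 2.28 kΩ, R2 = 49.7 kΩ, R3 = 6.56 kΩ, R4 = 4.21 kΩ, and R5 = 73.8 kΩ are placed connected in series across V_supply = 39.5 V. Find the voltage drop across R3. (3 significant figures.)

V ≈ 1.90 V

ΣR = 2.28 + 49.7 + 6.56 + 4.21 + 73.8 = 136.6 kΩ.
Voltage divider: V = V_supply · (6.560 / 136.6) = 39.5 × 0.04804 = 1.898 V.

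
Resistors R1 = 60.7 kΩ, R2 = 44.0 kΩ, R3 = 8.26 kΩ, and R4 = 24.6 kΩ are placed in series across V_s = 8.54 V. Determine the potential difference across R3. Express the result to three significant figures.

V ≈ 0.513 V

Total series resistance ΣR = 60.7 + 44.0 + 8.26 + 24.6 = 137.6 kΩ.
V = V_s · R/ΣR = 8.54 × 0.06005 = 0.5128 V.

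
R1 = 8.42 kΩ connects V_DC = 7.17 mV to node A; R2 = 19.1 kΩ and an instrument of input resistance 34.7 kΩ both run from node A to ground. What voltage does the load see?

R2 ‖ R_L = (19.1 × 34.7)/(19.1 + 34.7) = 12.32 kΩ.
Now apply the divider: V_out = 7.17 × 0.5940 = 4.259 mV.
(Unloaded it would be 4.98 mV; the load pulls it down.)

V_out ≈ 4.26 mV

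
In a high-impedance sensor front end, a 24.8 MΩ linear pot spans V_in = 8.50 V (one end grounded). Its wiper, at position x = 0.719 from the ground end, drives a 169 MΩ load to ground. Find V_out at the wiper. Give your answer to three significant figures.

Lower segment x·R_p = 17.83 MΩ; upper segment (1−x)·R_p = 6.969 MΩ.
(x·R_p) ‖ R_L = 16.13 MΩ.
Loaded-divider output: V_out = 8.50 × 0.6983 = 5.936 V.

V_out ≈ 5.94 V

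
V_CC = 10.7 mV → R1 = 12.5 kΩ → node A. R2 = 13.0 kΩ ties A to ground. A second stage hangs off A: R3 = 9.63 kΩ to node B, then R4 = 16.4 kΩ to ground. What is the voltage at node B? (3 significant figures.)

Node A sees R2 in parallel with the series input of stage 2, R3 + R4 = 26.03 kΩ.
R2 ‖ (R3+R4) = 8.670 kΩ.
First divider: V_A = V_CC · 8.670/(12.5 + 8.670) = 4.382 mV.
V_B = V_A × 0.6300 = 2.761 mV.

V_B ≈ 2.76 mV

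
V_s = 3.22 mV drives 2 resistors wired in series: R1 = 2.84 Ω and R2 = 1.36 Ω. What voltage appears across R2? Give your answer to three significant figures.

V ≈ 1.04 mV

Series total: ΣR = 2.84 + 1.36 = 4.200 Ω.
Voltage divider: V = V_s · (1.360 / 4.200) = 3.22 × 0.3238 = 1.043 mV.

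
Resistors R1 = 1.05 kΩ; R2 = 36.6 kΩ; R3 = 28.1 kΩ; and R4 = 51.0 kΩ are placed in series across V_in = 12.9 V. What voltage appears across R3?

Series total: ΣR = 1.05 + 36.6 + 28.1 + 51.0 = 116.8 kΩ.
Voltage divider: V = V_in · (28.10 / 116.8) = 12.9 × 0.2407 = 3.105 V.

V ≈ 3.10 V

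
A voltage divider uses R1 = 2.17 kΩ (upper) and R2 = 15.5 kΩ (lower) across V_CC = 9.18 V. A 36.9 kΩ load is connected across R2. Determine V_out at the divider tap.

The load sits in parallel with R2, giving an effective lower resistance R2' = R2·R_L/(R2+R_L) = 10.92 kΩ.
Voltage divider with the loaded lower leg: V_out = 9.18 × 10.92/(2.17 + 10.92) = 9.18 × 0.8342 = 7.658 V.

V_out ≈ 7.66 V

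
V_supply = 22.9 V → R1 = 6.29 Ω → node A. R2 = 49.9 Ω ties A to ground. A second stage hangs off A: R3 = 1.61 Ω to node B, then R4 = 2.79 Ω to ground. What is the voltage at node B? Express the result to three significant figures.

V_B ≈ 5.68 V

Looking into the second stage from A: R3 + R4 = 4.400 Ω appears in parallel with R2.
R2 ‖ (R3+R4) = 4.043 Ω.
So V_A = 22.9 × 0.3913 = 8.961 V.
Then the unloaded second divider: V_B = V_A × R4/(R3+R4) = 8.961 × 0.6341 = 5.682 V.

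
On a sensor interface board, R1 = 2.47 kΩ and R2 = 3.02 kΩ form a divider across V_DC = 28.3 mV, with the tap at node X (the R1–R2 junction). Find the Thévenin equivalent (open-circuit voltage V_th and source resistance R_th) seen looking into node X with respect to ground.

V_th is the unloaded tap voltage: V_DC · R2/(R1+R2) = 28.3 × 0.5501 = 15.57 mV.
With V_DC suppressed (replaced by a short), R_th = R1 ‖ R2 = (2.470 × 3.02)/(2.470 + 3.02) = 1.359 kΩ.

V_th ≈ 15.6 mV, R_th ≈ 1.36 kΩ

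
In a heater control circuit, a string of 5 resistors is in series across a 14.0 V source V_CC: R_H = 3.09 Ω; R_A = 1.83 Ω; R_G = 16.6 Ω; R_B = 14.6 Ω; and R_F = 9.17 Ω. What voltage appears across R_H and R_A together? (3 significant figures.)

V ≈ 1.52 V

ΣR = 3.09 + 1.83 + 16.6 + 14.6 + 9.17 = 45.29 Ω.
R_{R_H..R_A} = 3.09 + 1.83 = 4.920 Ω.
Voltage divider: V = V_CC · (4.920 / 45.29) = 14.0 × 0.1086 = 1.521 V.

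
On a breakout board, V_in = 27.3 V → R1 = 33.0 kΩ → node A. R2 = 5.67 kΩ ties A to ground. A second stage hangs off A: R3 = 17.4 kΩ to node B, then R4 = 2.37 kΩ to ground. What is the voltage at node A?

The second stage (R3 + R4 = 19.77 kΩ) loads node A in parallel with R2.
R2 ‖ (R3+R4) = 4.406 kΩ.
V_A = 27.3 × 4.406/(33.0 + 4.406) = 3.216 V.

V_A ≈ 3.22 V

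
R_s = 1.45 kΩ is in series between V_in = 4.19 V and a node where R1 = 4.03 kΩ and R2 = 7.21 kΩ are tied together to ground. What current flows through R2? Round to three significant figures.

I ≈ 0.372 mA

Combine the parallel branches: R_p = (1/4.03 + 1/7.21)⁻¹ = 2.585 kΩ.
V_A by voltage divider: V_A = 4.19 × 2.585/(1.45 + 2.585) = 2.684 V.
I(R2) = V_A / R2 = 2.684/7.21 = 0.3723 mA.
(Equivalently: I_total = 1.038 mA, then current-divider fraction G_k/ΣG = 0.3585.)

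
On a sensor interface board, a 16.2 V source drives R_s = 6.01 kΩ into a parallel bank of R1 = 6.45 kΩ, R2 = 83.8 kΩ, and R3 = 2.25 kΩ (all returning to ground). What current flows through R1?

Equivalent of the parallel group: R_p = 1.636 kΩ.
V_A = 16.2 × 1.636/7.646 = 3.466 V.
Branch current I = V_A/R1 = 3.466/6.45 = 0.5373 mA.

I ≈ 0.537 mA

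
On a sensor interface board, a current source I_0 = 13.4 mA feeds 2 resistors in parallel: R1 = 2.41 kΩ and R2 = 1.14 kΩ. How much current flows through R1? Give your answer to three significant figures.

I ≈ 4.30 mA

Two-branch current divider: I_k = I_0 · R_other/(R_1 + R_2).
I(R1) = 13.4 × 1.14/(2.41 + 1.14) = 13.4 × 0.3211 = 4.303 mA.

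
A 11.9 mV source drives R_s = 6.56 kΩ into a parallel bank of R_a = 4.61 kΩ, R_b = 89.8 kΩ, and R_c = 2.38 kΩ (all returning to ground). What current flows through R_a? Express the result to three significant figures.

Equivalent of the parallel group: R_p = 1.543 kΩ.
V_A by voltage divider: V_A = 11.9 × 1.543/(6.56 + 1.543) = 2.266 mV.
I(R_a) = V_A / R_a = 2.266/4.61 = 0.4915 µA.
(Equivalently: I_total = 1.469 µA, then current-divider fraction G_k/ΣG = 0.3346.)

I ≈ 0.491 µA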